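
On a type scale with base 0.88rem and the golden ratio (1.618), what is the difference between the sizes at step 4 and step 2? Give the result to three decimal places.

Step 2: 0.88 × 1.618² = 2.30377rem
Step 4: 0.88 × 1.618⁴ = 6.03110rem
Difference: 6.03110 − 2.30377 = 3.72733rem

3.727rem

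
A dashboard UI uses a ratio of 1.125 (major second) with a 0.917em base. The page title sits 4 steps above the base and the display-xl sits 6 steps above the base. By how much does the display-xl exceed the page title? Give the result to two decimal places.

Step 4: 0.917 × 1.125⁴ = 1.4689em
Step 6: 0.917 × 1.125⁶ = 1.8590em
Difference: 1.8590 − 1.4689 = 0.3901em

0.39em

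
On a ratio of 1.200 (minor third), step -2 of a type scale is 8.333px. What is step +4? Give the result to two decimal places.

Moving from step -2 to step +4 is 6 steps up, so multiply by r⁶.
8.333 × 1.200⁶ = 8.333 × 2.98598 ≈ 24.882

24.88px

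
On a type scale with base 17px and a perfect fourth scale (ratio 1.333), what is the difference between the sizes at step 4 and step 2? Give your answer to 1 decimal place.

23.5px

Step 2: 17.0 × 1.333² = 30.207px
Step 4: 17.0 × 1.333⁴ = 53.675px
Difference: 53.675 − 30.207 = 23.468px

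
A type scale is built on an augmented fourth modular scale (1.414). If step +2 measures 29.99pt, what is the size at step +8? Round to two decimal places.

239.70pt

29.99 × 1.414⁶ = 29.99 × 7.99275 ≈ 239.703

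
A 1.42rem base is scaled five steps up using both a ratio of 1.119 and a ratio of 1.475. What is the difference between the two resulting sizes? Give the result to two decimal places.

7.42rem

At 1.119: 1.42 × 1.119⁵ = 2.4914rem
At 1.475: 1.42 × 1.475⁵ = 9.9140rem
Difference: 9.9140 − 2.4914 = 7.4226rem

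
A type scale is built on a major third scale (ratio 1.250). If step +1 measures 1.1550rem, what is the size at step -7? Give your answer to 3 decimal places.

0.194rem

The gap is -7 − (1) = -8 steps, so the factor is 1.250^-8.
1.1550 ÷ 1.250⁸ = 1.1550 ÷ 5.96046 ≈ 0.194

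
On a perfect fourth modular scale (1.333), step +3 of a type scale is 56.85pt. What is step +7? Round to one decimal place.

179.5pt

56.85 × 1.333⁴ = 56.85 × 3.15733 ≈ 179.494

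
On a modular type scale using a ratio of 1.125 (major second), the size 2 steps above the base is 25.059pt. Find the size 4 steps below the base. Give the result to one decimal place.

25.059 ÷ 1.125⁶ = 25.059 ÷ 2.02729 ≈ 12.361

12.4pt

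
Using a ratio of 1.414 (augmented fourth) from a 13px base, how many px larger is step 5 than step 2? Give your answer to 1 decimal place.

47.5px

Step 2: 13.0 × 1.414² = 25.992px
Step 5: 13.0 × 1.414⁵ = 73.484px
Difference: 73.484 − 25.992 = 47.492px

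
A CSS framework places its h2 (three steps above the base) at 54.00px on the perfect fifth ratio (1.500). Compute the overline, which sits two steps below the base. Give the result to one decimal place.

Moving from step +3 to step -2 is 5 steps down, so divide by r⁵.
54.00 ÷ 1.500⁵ = 54.00 ÷ 7.59375 ≈ 7.111

7.1px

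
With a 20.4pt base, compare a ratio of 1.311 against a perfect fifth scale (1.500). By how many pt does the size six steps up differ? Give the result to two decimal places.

128.80pt

At 1.311: 20.4 × 1.311⁶ = 103.5729pt
Perfect fifth: 20.4 × 1.500⁶ = 232.3687pt
Difference: 232.3687 − 103.5729 = 128.7958pt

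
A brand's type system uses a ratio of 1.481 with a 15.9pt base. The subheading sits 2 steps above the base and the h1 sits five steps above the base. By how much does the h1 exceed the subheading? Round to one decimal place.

Step 2: 15.9 × 1.481² = 34.874pt
Step 5: 15.9 × 1.481⁵ = 113.285pt
Difference: 113.285 − 34.874 = 78.411pt

78.4pt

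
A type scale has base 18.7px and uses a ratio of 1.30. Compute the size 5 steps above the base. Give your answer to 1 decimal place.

69.4px

18.7 × 1.30⁵ = 18.7 × 3.71293 ≈ 69.43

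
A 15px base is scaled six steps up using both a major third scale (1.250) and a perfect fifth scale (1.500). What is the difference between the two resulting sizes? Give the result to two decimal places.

Major third: 15.0 × 1.250⁶ = 57.2205px
Perfect fifth: 15.0 × 1.500⁶ = 170.8594px
Difference: 170.8594 − 57.2205 = 113.6389px

113.64px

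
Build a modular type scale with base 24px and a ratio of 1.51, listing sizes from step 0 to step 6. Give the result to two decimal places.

24.00px, 36.24px, 54.72px, 82.63px, 124.77px, 188.41px, 284.49px

Step 0: 24px
Step 1: 24.0 × 1.51 = 36.24
Step 2: 24.0 × 1.51² = 54.72
Step 3: 24.0 × 1.51³ = 82.63
Step 4: 24.0 × 1.51⁴ = 124.77
Step 5: 24.0 × 1.51⁵ = 188.41
Step 6: 24.0 × 1.51⁶ = 284.49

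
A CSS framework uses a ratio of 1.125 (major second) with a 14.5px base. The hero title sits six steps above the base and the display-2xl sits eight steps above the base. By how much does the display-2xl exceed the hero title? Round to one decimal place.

7.8px

Step 6: 14.5 × 1.125⁶ = 29.396px
Step 8: 14.5 × 1.125⁸ = 37.204px
Difference: 37.204 − 29.396 = 7.808px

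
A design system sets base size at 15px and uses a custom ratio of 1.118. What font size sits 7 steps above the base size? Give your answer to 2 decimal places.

32.75px

Each step on a modular scale multiplies by the ratio, so the size n steps from the base is base × ratioⁿ.
15.0 × 1.118⁷ = 15.0 × 2.18320 ≈ 32.75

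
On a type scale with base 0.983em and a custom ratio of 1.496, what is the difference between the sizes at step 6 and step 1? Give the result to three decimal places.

Step 1: 0.983 × 1.496 = 1.47057em
Step 6: 0.983 × 1.496⁶ = 11.01902em
Difference: 11.01902 − 1.47057 = 9.54845em

9.548em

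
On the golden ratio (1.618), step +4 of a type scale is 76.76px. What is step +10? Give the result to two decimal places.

Moving from step +4 to step +10 is 6 steps up, so multiply by r⁶.
76.76 × 1.618⁶ = 76.76 × 17.94201 ≈ 1377.229

1377.23px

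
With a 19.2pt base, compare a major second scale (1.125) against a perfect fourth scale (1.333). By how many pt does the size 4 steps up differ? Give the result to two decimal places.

Major second: 19.2 × 1.125⁴ = 30.7547pt
Perfect fourth: 19.2 × 1.333⁴ = 60.6208pt
Difference: 60.6208 − 30.7547 = 29.8661pt

29.87pt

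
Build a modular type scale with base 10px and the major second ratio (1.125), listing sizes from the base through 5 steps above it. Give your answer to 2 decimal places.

Step 0: 10px
Step 1: 10.0 × 1.125 = 11.25
Step 2: 10.0 × 1.125² = 12.66
Step 3: 10.0 × 1.125³ = 14.24
Step 4: 10.0 × 1.125⁴ = 16.02
Step 5: 10.0 × 1.125⁵ = 18.02

10.00px, 11.25px, 12.66px, 14.24px, 16.02px, 18.02px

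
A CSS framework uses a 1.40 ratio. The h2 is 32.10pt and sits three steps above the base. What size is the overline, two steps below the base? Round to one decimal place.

6.0pt

32.10 ÷ 1.40⁵ = 32.10 ÷ 5.37824 ≈ 5.968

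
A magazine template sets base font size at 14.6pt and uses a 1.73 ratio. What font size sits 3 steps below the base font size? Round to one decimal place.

A modular type scale is a geometric sequence: sizeₙ = base × rⁿ.
14.6 ÷ 1.73³ = 14.6 ÷ 5.17772 ≈ 2.82

2.8pt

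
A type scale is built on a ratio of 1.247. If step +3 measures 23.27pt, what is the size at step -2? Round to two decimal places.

23.27 ÷ 1.247⁵ = 23.27 ÷ 3.01531 ≈ 7.717

7.72pt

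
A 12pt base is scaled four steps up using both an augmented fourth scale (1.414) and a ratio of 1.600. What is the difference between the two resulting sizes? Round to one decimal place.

30.7pt

Augmented fourth: 12.0 × 1.414⁴ = 47.971pt
At 1.600: 12.0 × 1.600⁴ = 78.643pt
Difference: 78.643 − 47.971 = 30.672pt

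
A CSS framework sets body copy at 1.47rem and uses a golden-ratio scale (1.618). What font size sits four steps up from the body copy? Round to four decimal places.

1.47 × 1.618⁴ = 1.47 × 6.85353 ≈ 10.0747

10.0747rem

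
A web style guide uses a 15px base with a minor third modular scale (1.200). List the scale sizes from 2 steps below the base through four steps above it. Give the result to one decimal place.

10.4px, 12.5px, 15.0px, 18.0px, 21.6px, 25.9px, 31.1px

Step -2: 15.0 ÷ 1.200² = 10.4
Step -1: 15.0 ÷ 1.200 = 12.5
Step 0: 15px
Step 1: 15.0 × 1.200 = 18.0
Step 2: 15.0 × 1.200² = 21.6
Step 3: 15.0 × 1.200³ = 25.9
Step 4: 15.0 × 1.200⁴ = 31.1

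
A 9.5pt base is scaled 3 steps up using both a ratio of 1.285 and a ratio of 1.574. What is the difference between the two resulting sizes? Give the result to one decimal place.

16.9pt

At 1.285: 9.5 × 1.285³ = 20.157pt
At 1.574: 9.5 × 1.574³ = 37.046pt
Difference: 37.046 − 20.157 = 16.889pt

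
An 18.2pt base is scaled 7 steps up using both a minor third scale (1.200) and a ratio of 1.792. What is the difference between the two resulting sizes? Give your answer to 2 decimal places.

1014.82pt

Minor third: 18.2 × 1.200⁷ = 65.2139pt
At 1.792: 18.2 × 1.792⁷ = 1080.0340pt
Difference: 1080.0340 − 65.2139 = 1014.8201pt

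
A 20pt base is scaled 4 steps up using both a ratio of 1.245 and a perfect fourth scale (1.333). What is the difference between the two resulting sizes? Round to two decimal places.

At 1.245: 20.0 × 1.245⁴ = 48.0516pt
Perfect fourth: 20.0 × 1.333⁴ = 63.1467pt
Difference: 63.1467 − 48.0516 = 15.0951pt

15.10pt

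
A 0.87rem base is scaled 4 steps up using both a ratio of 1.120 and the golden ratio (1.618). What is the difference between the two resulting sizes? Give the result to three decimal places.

At 1.120: 0.87 × 1.120⁴ = 1.36896rem
Golden ratio: 0.87 × 1.618⁴ = 5.96257rem
Difference: 5.96257 − 1.36896 = 4.59361rem

4.594rem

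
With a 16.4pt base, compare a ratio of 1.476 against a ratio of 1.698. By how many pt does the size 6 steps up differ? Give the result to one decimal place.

223.5pt

At 1.476: 16.4 × 1.476⁶ = 169.575pt
At 1.698: 16.4 × 1.698⁶ = 393.070pt
Difference: 393.070 − 169.575 = 223.495pt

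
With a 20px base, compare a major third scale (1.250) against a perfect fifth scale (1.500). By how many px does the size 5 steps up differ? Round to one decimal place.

90.8px

Major third: 20.0 × 1.250⁵ = 61.035px
Perfect fifth: 20.0 × 1.500⁵ = 151.875px
Difference: 151.875 − 61.035 = 90.840px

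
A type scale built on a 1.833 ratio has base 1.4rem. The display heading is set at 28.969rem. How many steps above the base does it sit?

1.833ⁿ = 28.969 / 1.4 = 20.6921
n = ln(20.6921) / ln(1.833) = 3.0298 / 0.6060 ≈ 5.00

5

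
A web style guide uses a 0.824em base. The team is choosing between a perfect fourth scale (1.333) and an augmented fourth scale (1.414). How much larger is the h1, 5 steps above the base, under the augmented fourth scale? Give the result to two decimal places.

Perfect fourth: 0.824 × 1.333⁵ = 3.4680em
Augmented fourth: 0.824 × 1.414⁵ = 4.6577em
Difference: 4.6577 − 3.4680 = 1.1897em

1.19em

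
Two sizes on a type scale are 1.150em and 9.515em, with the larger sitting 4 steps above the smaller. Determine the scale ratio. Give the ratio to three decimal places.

1.696

r⁴ = 9.515 / 1.150, so r = (9.515/1.150)^(1/4).
r = 8.2739^(1/4) ≈ 1.6960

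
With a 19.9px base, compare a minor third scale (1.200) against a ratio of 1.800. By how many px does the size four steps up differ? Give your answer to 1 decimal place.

167.6px

Minor third: 19.9 × 1.200⁴ = 41.265px
At 1.800: 19.9 × 1.800⁴ = 208.902px
Difference: 208.902 − 41.265 = 167.637px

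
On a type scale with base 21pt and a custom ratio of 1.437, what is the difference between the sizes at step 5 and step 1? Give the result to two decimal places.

98.50pt

Step 1: 21.0 × 1.437 = 30.1770pt
Step 5: 21.0 × 1.437⁵ = 128.6777pt
Difference: 128.6777 − 30.1770 = 98.5007pt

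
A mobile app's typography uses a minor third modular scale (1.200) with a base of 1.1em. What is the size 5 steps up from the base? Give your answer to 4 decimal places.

1.1 × 1.200⁵ = 1.1 × 2.48832 ≈ 2.7372

2.7372em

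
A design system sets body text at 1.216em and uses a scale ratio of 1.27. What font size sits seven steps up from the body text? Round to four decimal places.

A modular type scale is a geometric sequence: sizeₙ = base × rⁿ.
1.216 × 1.27⁷ = 1.216 × 5.32876 ≈ 6.4798

6.4798em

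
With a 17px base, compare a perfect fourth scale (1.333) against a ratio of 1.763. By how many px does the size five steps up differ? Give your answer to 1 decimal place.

Perfect fourth: 17.0 × 1.333⁵ = 71.548px
At 1.763: 17.0 × 1.763⁵ = 289.541px
Difference: 289.541 − 71.548 = 217.993px

218.0px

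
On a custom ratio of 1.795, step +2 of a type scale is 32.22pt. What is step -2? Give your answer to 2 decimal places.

32.22 ÷ 1.795⁴ = 32.22 ÷ 10.38145 ≈ 3.104

3.10pt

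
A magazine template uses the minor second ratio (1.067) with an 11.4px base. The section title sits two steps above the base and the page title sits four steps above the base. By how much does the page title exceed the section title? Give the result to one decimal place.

Step 2: 11.4 × 1.067² = 12.979px
Step 4: 11.4 × 1.067⁴ = 14.776px
Difference: 14.776 − 12.979 = 1.797px

1.8px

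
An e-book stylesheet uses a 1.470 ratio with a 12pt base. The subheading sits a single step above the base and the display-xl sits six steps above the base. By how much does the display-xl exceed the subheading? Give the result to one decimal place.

Step 1: 12.0 × 1.470 = 17.640pt
Step 6: 12.0 × 1.470⁶ = 121.084pt
Difference: 121.084 − 17.640 = 103.444pt

103.4pt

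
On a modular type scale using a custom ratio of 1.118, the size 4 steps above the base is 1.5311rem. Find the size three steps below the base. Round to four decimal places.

0.7013rem

1.5311 ÷ 1.118⁷ = 1.5311 ÷ 2.18320 ≈ 0.7013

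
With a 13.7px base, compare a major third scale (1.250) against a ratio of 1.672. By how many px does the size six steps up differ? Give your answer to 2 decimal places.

247.06px

Major third: 13.7 × 1.250⁶ = 52.2614px
At 1.672: 13.7 × 1.672⁶ = 299.3217px
Difference: 299.3217 − 52.2614 = 247.0603px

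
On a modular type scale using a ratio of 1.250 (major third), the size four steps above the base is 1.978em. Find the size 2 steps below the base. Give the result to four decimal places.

Moving from step +4 to step -2 is 6 steps down, so divide by r⁶.
1.978 ÷ 1.250⁶ = 1.978 ÷ 3.81470 ≈ 0.5185

0.5185em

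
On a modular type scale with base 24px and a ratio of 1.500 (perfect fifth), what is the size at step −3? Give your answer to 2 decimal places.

24.0 ÷ 1.500³ = 24.0 ÷ 3.37500 ≈ 7.11

7.11px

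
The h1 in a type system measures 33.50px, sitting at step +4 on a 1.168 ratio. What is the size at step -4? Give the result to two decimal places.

9.67px

33.50 ÷ 1.168⁸ = 33.50 ÷ 3.46372 ≈ 9.672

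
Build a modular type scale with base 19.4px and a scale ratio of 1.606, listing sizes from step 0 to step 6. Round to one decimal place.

Step 0: 19.4px
Step 1: 19.4 × 1.606 = 31.2
Step 2: 19.4 × 1.606² = 50.0
Step 3: 19.4 × 1.606³ = 80.4
Step 4: 19.4 × 1.606⁴ = 129.1
Step 5: 19.4 × 1.606⁵ = 207.3
Step 6: 19.4 × 1.606⁶ = 332.9

19.4px, 31.2px, 50.0px, 80.4px, 129.1px, 207.3px, 332.9px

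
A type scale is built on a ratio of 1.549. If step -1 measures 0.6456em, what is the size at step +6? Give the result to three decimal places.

0.6456 × 1.549⁷ = 0.6456 × 21.39735 ≈ 13.814

13.814em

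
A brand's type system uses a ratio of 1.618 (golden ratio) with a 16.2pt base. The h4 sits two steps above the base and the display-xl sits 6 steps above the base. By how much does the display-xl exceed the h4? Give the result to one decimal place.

Step 2: 16.2 × 1.618² = 42.410pt
Step 6: 16.2 × 1.618⁶ = 290.661pt
Difference: 290.661 − 42.410 = 248.251pt

248.3pt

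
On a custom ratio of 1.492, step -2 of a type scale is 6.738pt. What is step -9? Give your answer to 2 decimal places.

Moving from step -2 to step -9 is 7 steps down, so divide by r⁷.
6.738 ÷ 1.492⁷ = 6.738 ÷ 16.45818 ≈ 0.409

0.41pt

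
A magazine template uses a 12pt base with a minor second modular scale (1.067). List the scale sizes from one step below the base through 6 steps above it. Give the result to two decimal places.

Step -1: 12.0 ÷ 1.067 = 11.25
Step 0: 12pt
Step 1: 12.0 × 1.067 = 12.80
Step 2: 12.0 × 1.067² = 13.66
Step 3: 12.0 × 1.067³ = 14.58
Step 4: 12.0 × 1.067⁴ = 15.55
Step 5: 12.0 × 1.067⁵ = 16.60
Step 6: 12.0 × 1.067⁶ = 17.71

11.25pt, 12.00pt, 12.80pt, 13.66pt, 14.58pt, 15.55pt, 16.60pt, 17.71pt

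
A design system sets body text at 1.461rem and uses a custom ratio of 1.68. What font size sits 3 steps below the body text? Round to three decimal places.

1.461 ÷ 1.68³ = 1.461 ÷ 4.74163 ≈ 0.308

0.308rem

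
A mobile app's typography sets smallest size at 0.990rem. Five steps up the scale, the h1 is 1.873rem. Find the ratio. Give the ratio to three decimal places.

1.136

r⁵ = 1.873 / 0.990, so r = (1.873/0.990)^(1/5).
r = 1.8919^(1/5) ≈ 1.1360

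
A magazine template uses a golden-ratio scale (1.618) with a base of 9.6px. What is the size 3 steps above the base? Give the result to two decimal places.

40.66px

Every step multiplies by the scale ratio.
9.6 × 1.618³ = 9.6 × 4.23580 ≈ 40.66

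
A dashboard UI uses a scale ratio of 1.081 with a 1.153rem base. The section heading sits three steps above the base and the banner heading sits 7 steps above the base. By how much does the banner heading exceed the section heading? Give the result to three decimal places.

Step 3: 1.153 × 1.081³ = 1.45649rem
Step 7: 1.153 × 1.081⁷ = 1.98888rem
Difference: 1.98888 − 1.45649 = 0.53239rem

0.532rem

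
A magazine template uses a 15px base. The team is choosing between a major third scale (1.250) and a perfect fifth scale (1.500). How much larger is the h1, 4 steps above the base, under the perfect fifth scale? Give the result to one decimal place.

39.3px

Major third: 15.0 × 1.250⁴ = 36.621px
Perfect fifth: 15.0 × 1.500⁴ = 75.938px
Difference: 75.938 − 36.621 = 39.317px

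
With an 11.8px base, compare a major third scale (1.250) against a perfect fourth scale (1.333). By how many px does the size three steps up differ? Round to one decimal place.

Major third: 11.8 × 1.250³ = 23.047px
Perfect fourth: 11.8 × 1.333³ = 27.949px
Difference: 27.949 − 23.047 = 4.902px

4.9px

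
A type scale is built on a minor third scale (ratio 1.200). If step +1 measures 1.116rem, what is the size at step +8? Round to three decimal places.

The gap is 8 − (1) = 7 steps, so the factor is 1.200^7.
1.116 × 1.200⁷ = 1.116 × 3.58318 ≈ 3.999

3.999rem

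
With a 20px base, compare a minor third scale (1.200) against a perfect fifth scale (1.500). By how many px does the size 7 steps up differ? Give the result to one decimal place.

270.1px

Minor third: 20.0 × 1.200⁷ = 71.664px
Perfect fifth: 20.0 × 1.500⁷ = 341.719px
Difference: 341.719 − 71.664 = 270.055px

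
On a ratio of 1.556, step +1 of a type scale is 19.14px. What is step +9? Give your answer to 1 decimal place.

657.7px

19.14 × 1.556⁸ = 19.14 × 34.36187 ≈ 657.686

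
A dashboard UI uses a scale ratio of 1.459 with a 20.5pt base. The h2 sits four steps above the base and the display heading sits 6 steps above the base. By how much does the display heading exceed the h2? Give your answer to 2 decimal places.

104.84pt

Step 4: 20.5 × 1.459⁴ = 92.8913pt
Step 6: 20.5 × 1.459⁶ = 197.7359pt
Difference: 197.7359 − 92.8913 = 104.8446pt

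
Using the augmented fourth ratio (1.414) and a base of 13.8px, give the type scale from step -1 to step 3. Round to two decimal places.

Step -1: 13.8 ÷ 1.414 = 9.76
Step 0: 13.8px
Step 1: 13.8 × 1.414 = 19.51
Step 2: 13.8 × 1.414² = 27.59
Step 3: 13.8 × 1.414³ = 39.01

9.76px, 13.80px, 19.51px, 27.59px, 39.01px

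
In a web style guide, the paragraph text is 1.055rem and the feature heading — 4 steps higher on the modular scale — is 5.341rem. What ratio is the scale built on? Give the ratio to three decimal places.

The ratio satisfies 1.055 × r⁴ = 5.341, so r = (5.341 / 1.055)^(1/4).
r = 5.0626^(1/4) ≈ 1.5000

1.500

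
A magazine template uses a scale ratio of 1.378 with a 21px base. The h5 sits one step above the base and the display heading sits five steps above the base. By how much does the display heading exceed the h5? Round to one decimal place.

Step 1: 21.0 × 1.378 = 28.938px
Step 5: 21.0 × 1.378⁵ = 104.343px
Difference: 104.343 − 28.938 = 75.405px

75.4px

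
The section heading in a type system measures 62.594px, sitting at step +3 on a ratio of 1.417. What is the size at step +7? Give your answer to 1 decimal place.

The gap is 7 − (3) = 4 steps, so the factor is 1.417^4.
62.594 × 1.417⁴ = 62.594 × 4.03162 ≈ 252.355

252.4px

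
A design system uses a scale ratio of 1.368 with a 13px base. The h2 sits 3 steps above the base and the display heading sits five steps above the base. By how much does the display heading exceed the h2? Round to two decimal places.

29.00px

Step 3: 13.0 × 1.368³ = 33.2814px
Step 5: 13.0 × 1.368⁵ = 62.2836px
Difference: 62.2836 − 33.2814 = 29.0022px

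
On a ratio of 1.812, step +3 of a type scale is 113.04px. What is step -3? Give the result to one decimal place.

113.04 ÷ 1.812⁶ = 113.04 ÷ 35.39559 ≈ 3.194

3.2px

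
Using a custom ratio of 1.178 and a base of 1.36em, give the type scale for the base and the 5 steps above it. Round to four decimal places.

Step 0: 1.36em
Step 1: 1.36 × 1.178 = 1.6021
Step 2: 1.36 × 1.178² = 1.8873
Step 3: 1.36 × 1.178³ = 2.2232
Step 4: 1.36 × 1.178⁴ = 2.6189
Step 5: 1.36 × 1.178⁵ = 3.0851

1.3600em, 1.6021em, 1.8873em, 2.2232em, 2.6189em, 3.0851em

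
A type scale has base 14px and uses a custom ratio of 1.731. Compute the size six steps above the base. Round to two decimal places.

376.63px

Every step multiplies by the scale ratio.
14.0 × 1.731⁶ = 14.0 × 26.90187 ≈ 376.63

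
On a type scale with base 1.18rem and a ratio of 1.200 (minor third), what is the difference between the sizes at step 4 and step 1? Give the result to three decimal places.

1.031rem

Step 1: 1.18 × 1.200 = 1.41600rem
Step 4: 1.18 × 1.200⁴ = 2.44685rem
Difference: 2.44685 − 1.41600 = 1.03085rem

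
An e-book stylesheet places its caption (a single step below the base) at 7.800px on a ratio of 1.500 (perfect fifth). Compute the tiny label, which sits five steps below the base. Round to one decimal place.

1.5px

7.800 ÷ 1.500⁴ = 7.800 ÷ 5.06250 ≈ 1.541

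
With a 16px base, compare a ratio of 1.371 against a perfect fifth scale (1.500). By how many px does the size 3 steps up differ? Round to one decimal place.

At 1.371: 16.0 × 1.371³ = 41.232px
Perfect fifth: 16.0 × 1.500³ = 54.000px
Difference: 54.000 − 41.232 = 12.768px

12.8px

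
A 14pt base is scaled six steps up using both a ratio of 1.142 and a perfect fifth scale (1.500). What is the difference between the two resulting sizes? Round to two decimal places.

128.41pt

At 1.142: 14.0 × 1.142⁶ = 31.0545pt
Perfect fifth: 14.0 × 1.500⁶ = 159.4688pt
Difference: 159.4688 − 31.0545 = 128.4143pt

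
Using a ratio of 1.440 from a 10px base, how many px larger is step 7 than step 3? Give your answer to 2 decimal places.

Step 3: 10.0 × 1.440³ = 29.8598px
Step 7: 10.0 × 1.440⁷ = 128.3918px
Difference: 128.3918 − 29.8598 = 98.5320px

98.53px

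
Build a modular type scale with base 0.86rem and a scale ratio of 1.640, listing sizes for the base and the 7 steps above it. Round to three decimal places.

Step 0: 0.86rem
Step 1: 0.86 × 1.640 = 1.410
Step 2: 0.86 × 1.640² = 2.313
Step 3: 0.86 × 1.640³ = 3.793
Step 4: 0.86 × 1.640⁴ = 6.221
Step 5: 0.86 × 1.640⁵ = 10.203
Step 6: 0.86 × 1.640⁶ = 16.733
Step 7: 0.86 × 1.640⁷ = 27.441

0.860rem, 1.410rem, 2.313rem, 3.793rem, 6.221rem, 10.203rem, 16.733rem, 27.441rem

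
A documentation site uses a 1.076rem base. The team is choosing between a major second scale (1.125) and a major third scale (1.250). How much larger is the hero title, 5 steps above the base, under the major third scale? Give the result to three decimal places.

1.345rem

Major second: 1.076 × 1.125⁵ = 1.93899rem
Major third: 1.076 × 1.250⁵ = 3.28369rem
Difference: 3.28369 − 1.93899 = 1.34470rem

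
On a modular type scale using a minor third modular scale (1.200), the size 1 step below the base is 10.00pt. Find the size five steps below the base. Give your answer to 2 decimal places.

10.00 ÷ 1.200⁴ = 10.00 ÷ 2.07360 ≈ 4.823

4.82pt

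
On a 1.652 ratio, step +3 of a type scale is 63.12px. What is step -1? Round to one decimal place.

8.5px

Moving from step +3 to step -1 is 4 steps down, so divide by r⁴.
63.12 ÷ 1.652⁴ = 63.12 ÷ 7.44801 ≈ 8.475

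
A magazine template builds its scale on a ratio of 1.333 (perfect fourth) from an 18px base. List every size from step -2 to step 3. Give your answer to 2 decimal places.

Step -2: 18.0 ÷ 1.333² = 10.13
Step -1: 18.0 ÷ 1.333 = 13.50
Step 0: 18px
Step 1: 18.0 × 1.333 = 23.99
Step 2: 18.0 × 1.333² = 31.98
Step 3: 18.0 × 1.333³ = 42.63

10.13px, 13.50px, 18.00px, 23.99px, 31.98px, 42.63px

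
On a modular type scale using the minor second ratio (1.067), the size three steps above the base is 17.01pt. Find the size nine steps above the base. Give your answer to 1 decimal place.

25.1pt

17.01 × 1.067⁶ = 17.01 × 1.47566 ≈ 25.101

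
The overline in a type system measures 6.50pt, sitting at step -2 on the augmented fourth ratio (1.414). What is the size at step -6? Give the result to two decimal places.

6.50 ÷ 1.414⁴ = 6.50 ÷ 3.99758 ≈ 1.626

1.63pt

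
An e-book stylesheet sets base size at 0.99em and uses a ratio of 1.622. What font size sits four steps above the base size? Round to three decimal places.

6.852em

A modular type scale is a geometric sequence: sizeₙ = base × rⁿ.
0.99 × 1.622⁴ = 0.99 × 6.92155 ≈ 6.852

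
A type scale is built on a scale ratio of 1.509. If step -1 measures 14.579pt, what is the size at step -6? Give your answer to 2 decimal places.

14.579 ÷ 1.509⁵ = 14.579 ÷ 7.82431 ≈ 1.863

1.86pt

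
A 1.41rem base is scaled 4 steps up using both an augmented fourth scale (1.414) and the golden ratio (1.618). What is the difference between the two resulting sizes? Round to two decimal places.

Augmented fourth: 1.41 × 1.414⁴ = 5.6366rem
Golden ratio: 1.41 × 1.618⁴ = 9.6635rem
Difference: 9.6635 − 5.6366 = 4.0269rem

4.03rem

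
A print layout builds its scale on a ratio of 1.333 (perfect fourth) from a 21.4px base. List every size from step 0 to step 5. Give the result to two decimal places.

Step 0: 21.4px
Step 1: 21.4 × 1.333 = 28.53
Step 2: 21.4 × 1.333² = 38.03
Step 3: 21.4 × 1.333³ = 50.69
Step 4: 21.4 × 1.333⁴ = 67.57
Step 5: 21.4 × 1.333⁵ = 90.07

21.40px, 28.53px, 38.03px, 50.69px, 67.57px, 90.07px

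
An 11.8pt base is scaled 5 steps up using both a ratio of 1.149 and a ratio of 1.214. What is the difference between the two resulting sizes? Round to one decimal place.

At 1.149: 11.8 × 1.149⁵ = 23.631pt
At 1.214: 11.8 × 1.214⁵ = 31.115pt
Difference: 31.115 − 23.631 = 7.484pt

7.5pt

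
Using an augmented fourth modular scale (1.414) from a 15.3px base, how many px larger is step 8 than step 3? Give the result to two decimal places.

201.25px

Step 3: 15.3 × 1.414³ = 43.2553px
Step 8: 15.3 × 1.414⁸ = 244.5044px
Difference: 244.5044 − 43.2553 = 201.2491px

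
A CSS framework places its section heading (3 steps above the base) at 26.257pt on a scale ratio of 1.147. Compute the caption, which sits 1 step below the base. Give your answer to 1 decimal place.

26.257 ÷ 1.147⁴ = 26.257 ÷ 1.73083 ≈ 15.170

15.2pt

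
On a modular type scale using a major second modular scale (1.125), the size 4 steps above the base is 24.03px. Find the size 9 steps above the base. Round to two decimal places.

24.03 × 1.125⁵ = 24.03 × 1.80203 ≈ 43.303

43.30px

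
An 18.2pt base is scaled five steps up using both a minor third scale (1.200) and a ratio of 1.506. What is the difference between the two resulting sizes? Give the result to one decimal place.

95.7pt

Minor third: 18.2 × 1.200⁵ = 45.287pt
At 1.506: 18.2 × 1.506⁵ = 140.993pt
Difference: 140.993 − 45.287 = 95.706pt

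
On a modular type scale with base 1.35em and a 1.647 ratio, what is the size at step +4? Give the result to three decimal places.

Each step on a modular scale multiplies by the ratio, so the size n steps from the base is base × ratioⁿ.
1.35 × 1.647⁴ = 1.35 × 7.35825 ≈ 9.934

9.934em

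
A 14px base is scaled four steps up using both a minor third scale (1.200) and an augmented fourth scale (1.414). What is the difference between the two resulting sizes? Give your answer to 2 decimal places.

Minor third: 14.0 × 1.200⁴ = 29.0304px
Augmented fourth: 14.0 × 1.414⁴ = 55.9662px
Difference: 55.9662 − 29.0304 = 26.9358px

26.94px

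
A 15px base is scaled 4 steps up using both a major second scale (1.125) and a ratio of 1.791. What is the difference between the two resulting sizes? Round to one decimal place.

130.3px

Major second: 15.0 × 1.125⁴ = 24.027px
At 1.791: 15.0 × 1.791⁴ = 154.338px
Difference: 154.338 − 24.027 = 130.311px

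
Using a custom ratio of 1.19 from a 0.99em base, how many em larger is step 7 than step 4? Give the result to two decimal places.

1.36em

Step 4: 0.99 × 1.19⁴ = 1.9853em
Step 7: 0.99 × 1.19⁷ = 3.3455em
Difference: 3.3455 − 1.9853 = 1.3602em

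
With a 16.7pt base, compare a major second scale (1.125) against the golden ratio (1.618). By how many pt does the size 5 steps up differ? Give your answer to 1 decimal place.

Major second: 16.7 × 1.125⁵ = 30.094pt
Golden ratio: 16.7 × 1.618⁵ = 185.186pt
Difference: 185.186 − 30.094 = 155.092pt

155.1pt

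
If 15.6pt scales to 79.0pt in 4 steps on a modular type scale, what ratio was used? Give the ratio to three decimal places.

1.500

The ratio satisfies 15.6 × r⁴ = 79.0, so r = (79.0 / 15.6)^(1/4).
r = 5.0641^(1/4) ≈ 1.5001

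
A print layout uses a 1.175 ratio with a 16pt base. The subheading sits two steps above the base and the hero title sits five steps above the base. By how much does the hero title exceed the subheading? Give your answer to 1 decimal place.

Step 2: 16.0 × 1.175² = 22.090pt
Step 5: 16.0 × 1.175⁵ = 35.835pt
Difference: 35.835 − 22.090 = 13.745pt

13.7pt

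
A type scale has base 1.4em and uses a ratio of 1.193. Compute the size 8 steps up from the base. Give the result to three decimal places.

1.4 × 1.193⁸ = 1.4 × 4.10321 ≈ 5.744

5.744em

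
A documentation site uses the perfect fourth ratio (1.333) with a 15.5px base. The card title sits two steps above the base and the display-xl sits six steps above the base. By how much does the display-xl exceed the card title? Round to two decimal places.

59.42px

Step 2: 15.5 × 1.333² = 27.5418px
Step 6: 15.5 × 1.333⁶ = 86.9586px
Difference: 86.9586 − 27.5418 = 59.4168px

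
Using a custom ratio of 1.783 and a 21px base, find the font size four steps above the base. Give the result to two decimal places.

212.24px

Every step multiplies by the scale ratio.
21.0 × 1.783⁴ = 21.0 × 10.10661 ≈ 212.24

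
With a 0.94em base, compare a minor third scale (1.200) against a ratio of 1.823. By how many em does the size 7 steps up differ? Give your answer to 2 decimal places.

Minor third: 0.94 × 1.200⁷ = 3.3682em
At 1.823: 0.94 × 1.823⁷ = 62.8977em
Difference: 62.8977 − 3.3682 = 59.5295em

59.53em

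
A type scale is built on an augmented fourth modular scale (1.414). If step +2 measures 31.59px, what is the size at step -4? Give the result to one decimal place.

4.0px

Moving from step +2 to step -4 is 6 steps down, so divide by r⁶.
31.59 ÷ 1.414⁶ = 31.59 ÷ 7.99275 ≈ 3.952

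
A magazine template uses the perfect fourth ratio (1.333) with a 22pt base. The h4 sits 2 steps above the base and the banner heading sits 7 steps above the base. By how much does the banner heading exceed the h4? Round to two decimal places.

125.43pt

Step 2: 22.0 × 1.333² = 39.0916pt
Step 7: 22.0 × 1.333⁷ = 164.5257pt
Difference: 164.5257 − 39.0916 = 125.4341pt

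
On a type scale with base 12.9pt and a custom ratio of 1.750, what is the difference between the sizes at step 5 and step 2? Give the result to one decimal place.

Step 2: 12.9 × 1.750² = 39.506pt
Step 5: 12.9 × 1.750⁵ = 211.729pt
Difference: 211.729 − 39.506 = 172.223pt

172.2pt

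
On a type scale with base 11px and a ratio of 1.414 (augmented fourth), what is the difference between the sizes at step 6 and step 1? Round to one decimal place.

Step 1: 11.0 × 1.414 = 15.554px
Step 6: 11.0 × 1.414⁶ = 87.920px
Difference: 87.920 − 15.554 = 72.366px

72.4px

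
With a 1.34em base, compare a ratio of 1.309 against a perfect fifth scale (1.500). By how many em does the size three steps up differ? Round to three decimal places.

At 1.309: 1.34 × 1.309³ = 3.00555em
Perfect fifth: 1.34 × 1.500³ = 4.52250em
Difference: 4.52250 − 3.00555 = 1.51695em

1.517em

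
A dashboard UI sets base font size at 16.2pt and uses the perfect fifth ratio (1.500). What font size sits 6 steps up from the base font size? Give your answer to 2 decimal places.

Each step on a modular scale multiplies by the ratio, so the size n steps from the base is base × ratioⁿ.
16.2 × 1.500⁶ = 16.2 × 11.39062 ≈ 184.53

184.53pt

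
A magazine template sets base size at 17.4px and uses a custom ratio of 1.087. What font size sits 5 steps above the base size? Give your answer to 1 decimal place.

17.4 × 1.087⁵ = 17.4 × 1.51757 ≈ 26.41

26.4px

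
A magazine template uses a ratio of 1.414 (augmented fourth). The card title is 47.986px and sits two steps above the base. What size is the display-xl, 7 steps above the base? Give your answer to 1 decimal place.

271.2px

Moving from step +2 to step +7 is 5 steps up, so multiply by r⁵.
47.986 × 1.414⁵ = 47.986 × 5.65258 ≈ 271.245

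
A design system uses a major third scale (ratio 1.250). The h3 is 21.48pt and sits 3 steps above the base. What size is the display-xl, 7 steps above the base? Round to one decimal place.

Moving from step +3 to step +7 is 4 steps up, so multiply by r⁴.
21.48 × 1.250⁴ = 21.48 × 2.44141 ≈ 52.441

52.4pt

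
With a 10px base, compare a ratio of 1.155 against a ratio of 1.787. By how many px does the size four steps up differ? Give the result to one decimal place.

At 1.155: 10.0 × 1.155⁴ = 17.796px
At 1.787: 10.0 × 1.787⁴ = 101.976px
Difference: 101.976 − 17.796 = 84.180px

84.2px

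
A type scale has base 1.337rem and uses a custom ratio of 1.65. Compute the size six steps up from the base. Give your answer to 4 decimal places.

1.337 × 1.65⁶ = 1.337 × 20.17919 ≈ 26.9796

26.9796rem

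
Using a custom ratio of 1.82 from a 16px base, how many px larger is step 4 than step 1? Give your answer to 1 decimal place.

146.4px

Step 1: 16.0 × 1.82 = 29.120px
Step 4: 16.0 × 1.82⁴ = 175.552px
Difference: 175.552 − 29.120 = 146.432px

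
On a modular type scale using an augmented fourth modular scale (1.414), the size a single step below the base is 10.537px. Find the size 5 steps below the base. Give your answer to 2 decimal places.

10.537 ÷ 1.414⁴ = 10.537 ÷ 3.99758 ≈ 2.636

2.64px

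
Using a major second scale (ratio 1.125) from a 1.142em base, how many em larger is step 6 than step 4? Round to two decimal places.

Step 4: 1.142 × 1.125⁴ = 1.8293em
Step 6: 1.142 × 1.125⁶ = 2.3152em
Difference: 2.3152 − 1.8293 = 0.4859em

0.49em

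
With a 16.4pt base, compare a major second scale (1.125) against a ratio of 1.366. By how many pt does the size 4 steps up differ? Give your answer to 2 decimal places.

Major second: 16.4 × 1.125⁴ = 26.2696pt
At 1.366: 16.4 × 1.366⁴ = 57.1014pt
Difference: 57.1014 − 26.2696 = 30.8318pt

30.83pt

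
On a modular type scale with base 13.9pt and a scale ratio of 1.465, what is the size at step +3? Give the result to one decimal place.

43.7pt

A modular type scale is a geometric sequence: sizeₙ = base × rⁿ.
13.9 × 1.465³ = 13.9 × 3.14422 ≈ 43.70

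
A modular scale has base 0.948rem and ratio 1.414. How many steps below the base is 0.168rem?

5

1.414ⁿ = 0.948 / 0.168 = 5.6429
n = ln(5.6429) / ln(1.414) = 1.7304 / 0.3464 ≈ 5.00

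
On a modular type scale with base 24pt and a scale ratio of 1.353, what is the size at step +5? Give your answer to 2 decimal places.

108.82pt

A modular type scale is a geometric sequence: sizeₙ = base × rⁿ.
24.0 × 1.353⁵ = 24.0 × 4.53408 ≈ 108.82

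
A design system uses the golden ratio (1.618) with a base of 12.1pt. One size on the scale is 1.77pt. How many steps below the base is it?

4

1.618ⁿ = 12.1 / 1.77 = 6.8362
n = ln(6.8362) / ln(1.618) = 1.9222 / 0.4812 ≈ 3.99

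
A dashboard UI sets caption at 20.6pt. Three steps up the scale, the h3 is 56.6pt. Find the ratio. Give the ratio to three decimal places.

1.401

The ratio satisfies 20.6 × r³ = 56.6, so r = (56.6 / 20.6)^(1/3).
r = 2.7476^(1/3) ≈ 1.4006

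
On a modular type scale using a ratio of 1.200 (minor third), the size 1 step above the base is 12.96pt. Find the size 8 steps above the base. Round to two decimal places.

46.44pt

12.96 × 1.200⁷ = 12.96 × 3.58318 ≈ 46.438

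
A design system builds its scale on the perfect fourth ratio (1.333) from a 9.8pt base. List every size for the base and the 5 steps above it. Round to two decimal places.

Step 0: 9.8pt
Step 1: 9.8 × 1.333 = 13.06
Step 2: 9.8 × 1.333² = 17.41
Step 3: 9.8 × 1.333³ = 23.21
Step 4: 9.8 × 1.333⁴ = 30.94
Step 5: 9.8 × 1.333⁵ = 41.25

9.80pt, 13.06pt, 17.41pt, 23.21pt, 30.94pt, 41.25pt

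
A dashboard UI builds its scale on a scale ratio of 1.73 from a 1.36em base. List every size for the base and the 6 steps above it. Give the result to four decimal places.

1.3600em, 2.3528em, 4.0703em, 7.0417em, 12.1821em, 21.0751em, 36.4599em

Step 0: 1.36em
Step 1: 1.36 × 1.73 = 2.3528
Step 2: 1.36 × 1.73² = 4.0703
Step 3: 1.36 × 1.73³ = 7.0417
Step 4: 1.36 × 1.73⁴ = 12.1821
Step 5: 1.36 × 1.73⁵ = 21.0751
Step 6: 1.36 × 1.73⁶ = 36.4599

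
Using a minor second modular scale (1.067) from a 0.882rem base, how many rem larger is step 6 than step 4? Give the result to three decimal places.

Step 4: 0.882 × 1.067⁴ = 1.14321rem
Step 6: 0.882 × 1.067⁶ = 1.30153rem
Difference: 1.30153 − 1.14321 = 0.15832rem

0.158rem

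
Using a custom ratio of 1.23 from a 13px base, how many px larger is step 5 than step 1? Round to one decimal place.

20.6px

Step 1: 13.0 × 1.23 = 15.990px
Step 5: 13.0 × 1.23⁵ = 36.599px
Difference: 36.599 − 15.990 = 20.609px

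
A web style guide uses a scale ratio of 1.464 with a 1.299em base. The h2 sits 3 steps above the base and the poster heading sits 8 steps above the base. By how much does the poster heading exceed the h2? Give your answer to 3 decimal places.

Step 3: 1.299 × 1.464³ = 4.07598em
Step 8: 1.299 × 1.464⁸ = 27.41181em
Difference: 27.41181 − 4.07598 = 23.33583em

23.336em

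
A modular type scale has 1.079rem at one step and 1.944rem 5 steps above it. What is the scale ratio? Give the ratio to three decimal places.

1.125

The ratio satisfies 1.079 × r⁵ = 1.944, so r = (1.944 / 1.079)^(1/5).
r = 1.8017^(1/5) ≈ 1.1250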